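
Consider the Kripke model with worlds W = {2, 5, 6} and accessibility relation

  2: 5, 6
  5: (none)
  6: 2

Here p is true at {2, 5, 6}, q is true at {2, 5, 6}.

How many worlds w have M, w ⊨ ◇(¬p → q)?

2

2: successors {5, 6}; ¬p → q there: 5:T, 6:T. ✓
5: no successors, so ◇(¬p → q) fails. ✗
6: successors {2}; ¬p → q there: 2:T. ✓
Satisfying worlds: {2, 6}.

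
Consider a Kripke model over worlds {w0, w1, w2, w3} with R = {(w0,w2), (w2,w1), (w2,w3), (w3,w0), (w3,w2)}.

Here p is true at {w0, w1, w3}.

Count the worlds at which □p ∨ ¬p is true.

2

w0: □p is F, ¬p is F. ✗
w1: □p is T, ¬p is F. ✓
w2: □p is T, ¬p is T. ✓
w3: □p is F, ¬p is F. ✗
Satisfying worlds: {w1, w2}.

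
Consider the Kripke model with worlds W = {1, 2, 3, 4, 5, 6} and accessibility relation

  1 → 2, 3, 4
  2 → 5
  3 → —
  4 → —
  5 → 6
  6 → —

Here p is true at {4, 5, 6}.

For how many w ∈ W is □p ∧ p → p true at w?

6

1: □p ∧ p is F, p is F. ✓
2: □p ∧ p is F, p is F. ✓
3: □p ∧ p is F, p is F. ✓
4: □p ∧ p is T, p is T. ✓
5: □p ∧ p is T, p is T. ✓
6: □p ∧ p is T, p is T. ✓
Satisfying worlds: {1, 2, 3, 4, 5, 6}.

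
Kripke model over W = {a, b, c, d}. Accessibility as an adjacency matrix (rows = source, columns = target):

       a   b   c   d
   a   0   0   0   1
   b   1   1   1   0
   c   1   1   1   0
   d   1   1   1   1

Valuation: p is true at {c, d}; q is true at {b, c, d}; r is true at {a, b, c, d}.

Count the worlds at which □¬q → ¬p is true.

a: □¬q is F, ¬p is T. ✓
b: □¬q is F, ¬p is T. ✓
c: □¬q is F, ¬p is F. ✓
d: □¬q is F, ¬p is F. ✓
Satisfying worlds: {a, b, c, d}.

4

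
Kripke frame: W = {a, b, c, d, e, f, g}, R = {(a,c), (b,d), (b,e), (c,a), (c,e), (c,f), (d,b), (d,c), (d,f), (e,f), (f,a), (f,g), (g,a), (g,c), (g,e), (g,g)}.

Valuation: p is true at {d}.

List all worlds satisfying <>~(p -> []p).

a: successors {c}; ~(p -> []p) there: c:F. ✗
b: successors {d, e}; ~(p -> []p) there: d:T, e:F. ✓
c: successors {a, e, f}; ~(p -> []p) there: a:F, e:F, f:F. ✗
d: successors {b, c, f}; ~(p -> []p) there: b:F, c:F, f:F. ✗
e: successors {f}; ~(p -> []p) there: f:F. ✗
f: successors {a, g}; ~(p -> []p) there: a:F, g:F. ✗
g: successors {a, c, e, g}; ~(p -> []p) there: a:F, c:F, e:F, g:F. ✗

{b}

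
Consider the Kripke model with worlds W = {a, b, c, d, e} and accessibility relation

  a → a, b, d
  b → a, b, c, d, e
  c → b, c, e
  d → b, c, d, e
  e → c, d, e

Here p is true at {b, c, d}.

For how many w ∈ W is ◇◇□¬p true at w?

0

a: successors {a, b, d}; ◇□¬p there: a:F, b:F, d:F. ✗
b: successors {a, b, c, d, e}; ◇□¬p there: a:F, b:F, c:F, d:F, e:F. ✗
c: successors {b, c, e}; ◇□¬p there: b:F, c:F, e:F. ✗
d: successors {b, c, d, e}; ◇□¬p there: b:F, c:F, d:F, e:F. ✗
e: successors {c, d, e}; ◇□¬p there: c:F, d:F, e:F. ✗
Satisfying worlds: ∅.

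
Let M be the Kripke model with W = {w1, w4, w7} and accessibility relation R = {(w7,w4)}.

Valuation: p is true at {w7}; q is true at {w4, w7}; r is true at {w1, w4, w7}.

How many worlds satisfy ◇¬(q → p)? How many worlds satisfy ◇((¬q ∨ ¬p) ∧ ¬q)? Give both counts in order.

1 and 0

For ◇¬(q → p):
w1: no successors, so ◇¬(q → p) fails. ✗
w4: no successors, so ◇¬(q → p) fails. ✗
w7: successors {w4}; ¬(q → p) there: w4:T. ✓
— 1 world.
For ◇((¬q ∨ ¬p) ∧ ¬q):
w1: no successors, so ◇((¬q ∨ ¬p) ∧ ¬q) fails. ✗
w4: no successors, so ◇((¬q ∨ ¬p) ∧ ¬q) fails. ✗
w7: successors {w4}; (¬q ∨ ¬p) ∧ ¬q there: w4:F. ✗
— 0 worlds.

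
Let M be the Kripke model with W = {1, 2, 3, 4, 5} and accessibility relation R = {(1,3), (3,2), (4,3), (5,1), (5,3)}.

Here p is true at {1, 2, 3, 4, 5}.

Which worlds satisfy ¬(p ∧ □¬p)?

{1, 3, 4, 5}

1: p ∧ □¬p is F. ✓
2: p ∧ □¬p is T. ✗
3: p ∧ □¬p is F. ✓
4: p ∧ □¬p is F. ✓
5: p ∧ □¬p is F. ✓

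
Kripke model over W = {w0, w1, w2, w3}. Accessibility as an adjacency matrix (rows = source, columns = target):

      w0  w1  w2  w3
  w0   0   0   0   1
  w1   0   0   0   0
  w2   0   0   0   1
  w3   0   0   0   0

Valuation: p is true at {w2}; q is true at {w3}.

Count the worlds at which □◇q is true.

2

w0: successors {w3}; ◇q there: w3:F. ✗
w1: no successors, so □◇q holds vacuously. ✓
w2: successors {w3}; ◇q there: w3:F. ✗
w3: no successors, so □◇q holds vacuously. ✓
Satisfying worlds: {w1, w3}.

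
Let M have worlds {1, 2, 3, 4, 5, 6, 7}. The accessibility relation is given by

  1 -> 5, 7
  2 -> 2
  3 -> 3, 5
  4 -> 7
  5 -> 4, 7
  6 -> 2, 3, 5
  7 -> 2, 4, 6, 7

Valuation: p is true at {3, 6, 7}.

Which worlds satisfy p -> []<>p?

1: p is F, []<>p is T. ✓
2: p is F, []<>p is F. ✓
3: p is T, []<>p is T. ✓
4: p is F, []<>p is T. ✓
5: p is F, []<>p is T. ✓
6: p is T, []<>p is F. ✗
7: p is T, []<>p is F. ✗

{1, 2, 3, 4, 5}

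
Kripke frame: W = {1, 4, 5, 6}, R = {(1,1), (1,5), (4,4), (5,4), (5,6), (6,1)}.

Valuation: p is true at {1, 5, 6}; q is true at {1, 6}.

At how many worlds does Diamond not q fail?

1: successors {1, 5}; not q there: 1:F, 5:T. ✓
4: successors {4}; not q there: 4:T. ✓
5: successors {4, 6}; not q there: 4:T, 6:F. ✓
6: successors {1}; not q there: 1:F. ✗
Satisfying worlds: {1, 4, 5}.
So Diamond not q fails at the other 1 world.

1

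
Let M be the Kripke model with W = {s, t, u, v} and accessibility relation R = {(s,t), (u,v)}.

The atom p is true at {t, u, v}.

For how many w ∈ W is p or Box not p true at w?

s: p is F, Box not p is F. ✗
t: p is T, Box not p is T. ✓
u: p is T, Box not p is F. ✓
v: p is T, Box not p is T. ✓
Satisfying worlds: {t, u, v}.

3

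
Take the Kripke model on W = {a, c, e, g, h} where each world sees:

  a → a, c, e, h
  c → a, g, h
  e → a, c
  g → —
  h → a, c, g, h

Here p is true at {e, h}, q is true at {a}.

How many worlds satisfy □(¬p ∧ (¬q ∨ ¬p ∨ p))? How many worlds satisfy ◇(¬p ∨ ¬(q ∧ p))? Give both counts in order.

For □(¬p ∧ (¬q ∨ ¬p ∨ p)):
a: successors {a, c, e, h}; ¬p ∧ (¬q ∨ ¬p ∨ p) there: a:T, c:T, e:F, h:F. ✗
c: successors {a, g, h}; ¬p ∧ (¬q ∨ ¬p ∨ p) there: a:T, g:T, h:F. ✗
e: successors {a, c}; ¬p ∧ (¬q ∨ ¬p ∨ p) there: a:T, c:T. ✓
g: no successors, so □(¬p ∧ (¬q ∨ ¬p ∨ p)) holds vacuously. ✓
h: successors {a, c, g, h}; ¬p ∧ (¬q ∨ ¬p ∨ p) there: a:T, c:T, g:T, h:F. ✗
— 2 worlds.
For ◇(¬p ∨ ¬(q ∧ p)):
a: successors {a, c, e, h}; ¬p ∨ ¬(q ∧ p) there: a:T, c:T, e:T, h:T. ✓
c: successors {a, g, h}; ¬p ∨ ¬(q ∧ p) there: a:T, g:T, h:T. ✓
e: successors {a, c}; ¬p ∨ ¬(q ∧ p) there: a:T, c:T. ✓
g: no successors, so ◇(¬p ∨ ¬(q ∧ p)) fails. ✗
h: successors {a, c, g, h}; ¬p ∨ ¬(q ∧ p) there: a:T, c:T, g:T, h:T. ✓
— 4 worlds.

2 and 4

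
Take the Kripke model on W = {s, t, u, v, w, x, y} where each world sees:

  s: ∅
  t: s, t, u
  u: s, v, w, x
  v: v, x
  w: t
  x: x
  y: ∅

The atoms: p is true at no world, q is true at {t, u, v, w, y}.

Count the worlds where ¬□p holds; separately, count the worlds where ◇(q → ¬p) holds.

For ¬□p:
s: □p is T. ✗
t: □p is F. ✓
u: □p is F. ✓
v: □p is F. ✓
w: □p is F. ✓
x: □p is F. ✓
y: □p is T. ✗
— 5 worlds.
For ◇(q → ¬p):
s: no successors, so ◇(q → ¬p) fails. ✗
t: successors {s, t, u}; q → ¬p there: s:T, t:T, u:T. ✓
u: successors {s, v, w, x}; q → ¬p there: s:T, v:T, w:T, x:T. ✓
v: successors {v, x}; q → ¬p there: v:T, x:T. ✓
w: successors {t}; q → ¬p there: t:T. ✓
x: successors {x}; q → ¬p there: x:T. ✓
y: no successors, so ◇(q → ¬p) fails. ✗
— 5 worlds.

5 and 5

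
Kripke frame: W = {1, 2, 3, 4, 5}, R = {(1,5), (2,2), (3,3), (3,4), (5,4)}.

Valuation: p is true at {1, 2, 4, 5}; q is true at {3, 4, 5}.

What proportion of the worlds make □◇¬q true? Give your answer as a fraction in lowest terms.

1: successors {5}; ◇¬q there: 5:F. ✗
2: successors {2}; ◇¬q there: 2:T. ✓
3: successors {3, 4}; ◇¬q there: 3:F, 4:F. ✗
4: no successors, so □◇¬q holds vacuously. ✓
5: successors {4}; ◇¬q there: 4:F. ✗
That's 2 of 5 worlds, so 2/5.

2/5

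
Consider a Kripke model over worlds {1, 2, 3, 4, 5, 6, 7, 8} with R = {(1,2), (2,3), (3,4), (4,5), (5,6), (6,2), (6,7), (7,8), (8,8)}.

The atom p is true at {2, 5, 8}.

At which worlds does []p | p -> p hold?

{2, 3, 5, 6, 8}

1: []p | p is T, p is F. ✗
2: []p | p is T, p is T. ✓
3: []p | p is F, p is F. ✓
4: []p | p is T, p is F. ✗
5: []p | p is T, p is T. ✓
6: []p | p is F, p is F. ✓
7: []p | p is T, p is F. ✗
8: []p | p is T, p is T. ✓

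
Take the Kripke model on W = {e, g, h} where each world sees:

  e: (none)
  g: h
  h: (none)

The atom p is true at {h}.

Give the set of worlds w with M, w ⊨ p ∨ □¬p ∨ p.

{e, h}

e: p is F, □¬p ∨ p is T. ✓
g: p is F, □¬p ∨ p is F. ✗
h: p is T, □¬p ∨ p is T. ✓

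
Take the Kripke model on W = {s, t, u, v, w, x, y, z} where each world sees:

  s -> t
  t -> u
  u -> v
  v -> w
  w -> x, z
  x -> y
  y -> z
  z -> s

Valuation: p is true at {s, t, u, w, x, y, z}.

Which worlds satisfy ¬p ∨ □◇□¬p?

s: ¬p is F, □◇□¬p is T. ✓
t: ¬p is F, □◇□¬p is F. ✗
u: ¬p is F, □◇□¬p is F. ✗
v: ¬p is T, □◇□¬p is F. ✓
w: ¬p is F, □◇□¬p is F. ✗
x: ¬p is F, □◇□¬p is F. ✗
y: ¬p is F, □◇□¬p is F. ✗
z: ¬p is F, □◇□¬p is F. ✗

{s, v}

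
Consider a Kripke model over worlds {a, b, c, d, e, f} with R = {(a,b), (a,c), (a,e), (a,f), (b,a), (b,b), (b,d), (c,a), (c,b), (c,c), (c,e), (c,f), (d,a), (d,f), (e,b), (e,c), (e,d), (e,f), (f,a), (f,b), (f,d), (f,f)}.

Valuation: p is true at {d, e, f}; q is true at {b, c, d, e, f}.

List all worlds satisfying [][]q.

∅

a: successors {b, c, e, f}; []q there: b:F, c:F, e:T, f:F. ✗
b: successors {a, b, d}; []q there: a:T, b:F, d:F. ✗
c: successors {a, b, c, e, f}; []q there: a:T, b:F, c:F, e:T, f:F. ✗
d: successors {a, f}; []q there: a:T, f:F. ✗
e: successors {b, c, d, f}; []q there: b:F, c:F, d:F, f:F. ✗
f: successors {a, b, d, f}; []q there: a:T, b:F, d:F, f:F. ✗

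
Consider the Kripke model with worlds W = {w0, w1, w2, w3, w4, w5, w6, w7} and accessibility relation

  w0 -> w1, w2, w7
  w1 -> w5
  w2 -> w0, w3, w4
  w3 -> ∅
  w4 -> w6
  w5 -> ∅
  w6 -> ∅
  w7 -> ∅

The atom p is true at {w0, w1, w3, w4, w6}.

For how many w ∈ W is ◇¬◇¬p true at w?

4

w0: successors {w1, w2, w7}; ¬◇¬p there: w1:F, w2:T, w7:T. ✓
w1: successors {w5}; ¬◇¬p there: w5:T. ✓
w2: successors {w0, w3, w4}; ¬◇¬p there: w0:F, w3:T, w4:T. ✓
w3: no successors, so ◇¬◇¬p fails. ✗
w4: successors {w6}; ¬◇¬p there: w6:T. ✓
w5: no successors, so ◇¬◇¬p fails. ✗
w6: no successors, so ◇¬◇¬p fails. ✗
w7: no successors, so ◇¬◇¬p fails. ✗
Satisfying worlds: {w0, w1, w2, w4}.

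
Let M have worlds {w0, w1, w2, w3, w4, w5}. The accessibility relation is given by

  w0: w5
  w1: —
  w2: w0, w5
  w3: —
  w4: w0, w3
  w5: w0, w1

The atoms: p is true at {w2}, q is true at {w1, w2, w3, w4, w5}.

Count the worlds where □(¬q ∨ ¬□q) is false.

2

w0: successors {w5}; ¬q ∨ ¬□q there: w5:T. ✓
w1: no successors, so □(¬q ∨ ¬□q) holds vacuously. ✓
w2: successors {w0, w5}; ¬q ∨ ¬□q there: w0:T, w5:T. ✓
w3: no successors, so □(¬q ∨ ¬□q) holds vacuously. ✓
w4: successors {w0, w3}; ¬q ∨ ¬□q there: w0:T, w3:F. ✗
w5: successors {w0, w1}; ¬q ∨ ¬□q there: w0:T, w1:F. ✗
Satisfying worlds: {w0, w1, w2, w3}.
So □(¬q ∨ ¬□q) fails at the other 2 worlds.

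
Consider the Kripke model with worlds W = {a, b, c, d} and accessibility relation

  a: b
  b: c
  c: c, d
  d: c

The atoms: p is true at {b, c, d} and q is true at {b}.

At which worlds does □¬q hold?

{b, c, d}

a: successors {b}; ¬q there: b:F. ✗
b: successors {c}; ¬q there: c:T. ✓
c: successors {c, d}; ¬q there: c:T, d:T. ✓
d: successors {c}; ¬q there: c:T. ✓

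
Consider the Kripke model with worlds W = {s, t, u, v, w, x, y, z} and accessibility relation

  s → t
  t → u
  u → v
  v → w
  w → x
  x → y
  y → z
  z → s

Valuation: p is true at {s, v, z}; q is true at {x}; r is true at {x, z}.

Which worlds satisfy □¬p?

{s, t, v, w, x}

s: successors {t}; ¬p there: t:T. ✓
t: successors {u}; ¬p there: u:T. ✓
u: successors {v}; ¬p there: v:F. ✗
v: successors {w}; ¬p there: w:T. ✓
w: successors {x}; ¬p there: x:T. ✓
x: successors {y}; ¬p there: y:T. ✓
y: successors {z}; ¬p there: z:F. ✗
z: successors {s}; ¬p there: s:F. ✗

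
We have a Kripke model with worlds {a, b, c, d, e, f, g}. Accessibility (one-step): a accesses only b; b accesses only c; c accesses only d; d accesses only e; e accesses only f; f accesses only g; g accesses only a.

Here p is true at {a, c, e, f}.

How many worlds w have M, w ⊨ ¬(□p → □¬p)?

a: □p → □¬p is T. ✗
b: □p → □¬p is F. ✓
c: □p → □¬p is T. ✗
d: □p → □¬p is F. ✓
e: □p → □¬p is F. ✓
f: □p → □¬p is T. ✗
g: □p → □¬p is F. ✓
Satisfying worlds: {b, d, e, g}.

4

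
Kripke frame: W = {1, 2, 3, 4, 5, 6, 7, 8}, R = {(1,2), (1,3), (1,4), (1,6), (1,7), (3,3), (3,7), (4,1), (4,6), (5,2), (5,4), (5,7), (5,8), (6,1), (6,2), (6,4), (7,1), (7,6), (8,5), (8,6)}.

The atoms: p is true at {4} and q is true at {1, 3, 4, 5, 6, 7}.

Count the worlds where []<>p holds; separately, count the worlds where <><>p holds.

4 and 5

For []<>p:
1: successors {2, 3, 4, 6, 7}; <>p there: 2:F, 3:F, 4:F, 6:T, 7:F. ✗
2: no successors, so []<>p holds vacuously. ✓
3: successors {3, 7}; <>p there: 3:F, 7:F. ✗
4: successors {1, 6}; <>p there: 1:T, 6:T. ✓
5: successors {2, 4, 7, 8}; <>p there: 2:F, 4:F, 7:F, 8:F. ✗
6: successors {1, 2, 4}; <>p there: 1:T, 2:F, 4:F. ✗
7: successors {1, 6}; <>p there: 1:T, 6:T. ✓
8: successors {5, 6}; <>p there: 5:T, 6:T. ✓
— 4 worlds.
For <><>p:
1: successors {2, 3, 4, 6, 7}; <>p there: 2:F, 3:F, 4:F, 6:T, 7:F. ✓
2: no successors, so <><>p fails. ✗
3: successors {3, 7}; <>p there: 3:F, 7:F. ✗
4: successors {1, 6}; <>p there: 1:T, 6:T. ✓
5: successors {2, 4, 7, 8}; <>p there: 2:F, 4:F, 7:F, 8:F. ✗
6: successors {1, 2, 4}; <>p there: 1:T, 2:F, 4:F. ✓
7: successors {1, 6}; <>p there: 1:T, 6:T. ✓
8: successors {5, 6}; <>p there: 5:T, 6:T. ✓
— 5 worlds.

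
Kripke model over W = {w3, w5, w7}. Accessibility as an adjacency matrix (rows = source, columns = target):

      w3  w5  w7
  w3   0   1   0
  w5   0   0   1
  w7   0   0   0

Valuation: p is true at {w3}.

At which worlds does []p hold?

w3: successors {w5}; p there: w5:F. ✗
w5: successors {w7}; p there: w7:F. ✗
w7: no successors, so []p holds vacuously. ✓

{w7}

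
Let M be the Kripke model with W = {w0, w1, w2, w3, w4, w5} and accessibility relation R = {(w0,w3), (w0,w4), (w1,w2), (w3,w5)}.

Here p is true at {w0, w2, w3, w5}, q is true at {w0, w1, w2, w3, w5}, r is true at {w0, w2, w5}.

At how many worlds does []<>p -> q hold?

w0: []<>p is F, q is T. ✓
w1: []<>p is F, q is T. ✓
w2: []<>p is T, q is T. ✓
w3: []<>p is F, q is T. ✓
w4: []<>p is T, q is F. ✗
w5: []<>p is T, q is T. ✓
Satisfying worlds: {w0, w1, w2, w3, w5}.

5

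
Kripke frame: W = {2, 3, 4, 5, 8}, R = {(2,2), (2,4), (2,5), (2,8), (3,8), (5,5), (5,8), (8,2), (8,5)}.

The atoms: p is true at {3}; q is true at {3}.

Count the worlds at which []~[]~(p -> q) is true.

4

2: successors {2, 4, 5, 8}; ~[]~(p -> q) there: 2:T, 4:F, 5:T, 8:T. ✗
3: successors {8}; ~[]~(p -> q) there: 8:T. ✓
4: no successors, so []~[]~(p -> q) holds vacuously. ✓
5: successors {5, 8}; ~[]~(p -> q) there: 5:T, 8:T. ✓
8: successors {2, 5}; ~[]~(p -> q) there: 2:T, 5:T. ✓
Satisfying worlds: {3, 4, 5, 8}.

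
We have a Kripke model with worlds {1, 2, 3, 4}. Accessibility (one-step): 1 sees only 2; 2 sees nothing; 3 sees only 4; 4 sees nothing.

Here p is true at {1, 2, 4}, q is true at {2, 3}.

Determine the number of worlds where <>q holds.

1

1: successors {2}; q there: 2:T. ✓
2: no successors, so <>q fails. ✗
3: successors {4}; q there: 4:F. ✗
4: no successors, so <>q fails. ✗
Satisfying worlds: {1}.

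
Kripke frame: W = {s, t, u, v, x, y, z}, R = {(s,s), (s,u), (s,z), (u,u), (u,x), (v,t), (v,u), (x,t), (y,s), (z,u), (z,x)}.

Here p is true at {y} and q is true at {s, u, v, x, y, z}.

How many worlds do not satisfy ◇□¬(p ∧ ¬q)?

1

s: successors {s, u, z}; □¬(p ∧ ¬q) there: s:T, u:T, z:T. ✓
t: no successors, so ◇□¬(p ∧ ¬q) fails. ✗
u: successors {u, x}; □¬(p ∧ ¬q) there: u:T, x:T. ✓
v: successors {t, u}; □¬(p ∧ ¬q) there: t:T, u:T. ✓
x: successors {t}; □¬(p ∧ ¬q) there: t:T. ✓
y: successors {s}; □¬(p ∧ ¬q) there: s:T. ✓
z: successors {u, x}; □¬(p ∧ ¬q) there: u:T, x:T. ✓
Satisfying worlds: {s, u, v, x, y, z}.
So ◇□¬(p ∧ ¬q) fails at the other 1 world.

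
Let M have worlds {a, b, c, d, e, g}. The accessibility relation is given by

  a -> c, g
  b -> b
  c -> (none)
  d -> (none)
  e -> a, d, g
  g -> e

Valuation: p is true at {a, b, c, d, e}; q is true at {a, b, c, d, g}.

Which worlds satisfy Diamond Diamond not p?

{e, g}

a: successors {c, g}; Diamond not p there: c:F, g:F. ✗
b: successors {b}; Diamond not p there: b:F. ✗
c: no successors, so Diamond Diamond not p fails. ✗
d: no successors, so Diamond Diamond not p fails. ✗
e: successors {a, d, g}; Diamond not p there: a:T, d:F, g:F. ✓
g: successors {e}; Diamond not p there: e:T. ✓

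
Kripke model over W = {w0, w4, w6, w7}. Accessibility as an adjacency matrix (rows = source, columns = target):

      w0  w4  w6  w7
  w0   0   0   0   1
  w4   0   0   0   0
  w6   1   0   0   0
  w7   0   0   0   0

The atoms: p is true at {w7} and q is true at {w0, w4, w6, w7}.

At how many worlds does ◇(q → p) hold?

w0: successors {w7}; q → p there: w7:T. ✓
w4: no successors, so ◇(q → p) fails. ✗
w6: successors {w0}; q → p there: w0:F. ✗
w7: no successors, so ◇(q → p) fails. ✗
Satisfying worlds: {w0}.

1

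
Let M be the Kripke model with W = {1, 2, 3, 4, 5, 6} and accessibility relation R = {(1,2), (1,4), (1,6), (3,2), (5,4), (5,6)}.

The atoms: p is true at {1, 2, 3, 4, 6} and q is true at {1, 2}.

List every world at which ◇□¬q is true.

{1, 3, 5}

1: successors {2, 4, 6}; □¬q there: 2:T, 4:T, 6:T. ✓
2: no successors, so ◇□¬q fails. ✗
3: successors {2}; □¬q there: 2:T. ✓
4: no successors, so ◇□¬q fails. ✗
5: successors {4, 6}; □¬q there: 4:T, 6:T. ✓
6: no successors, so ◇□¬q fails. ✗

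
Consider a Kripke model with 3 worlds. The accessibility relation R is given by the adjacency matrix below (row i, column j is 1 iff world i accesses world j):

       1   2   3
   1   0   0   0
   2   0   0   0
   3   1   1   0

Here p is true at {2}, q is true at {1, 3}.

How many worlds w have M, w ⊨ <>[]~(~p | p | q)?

1

1: no successors, so <>[]~(~p | p | q) fails. ✗
2: no successors, so <>[]~(~p | p | q) fails. ✗
3: successors {1, 2}; []~(~p | p | q) there: 1:T, 2:T. ✓
Satisfying worlds: {3}.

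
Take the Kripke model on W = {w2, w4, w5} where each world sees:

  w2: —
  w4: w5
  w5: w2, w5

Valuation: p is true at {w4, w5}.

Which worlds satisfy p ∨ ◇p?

{w4, w5}

w2: p is F, ◇p is F. ✗
w4: p is T, ◇p is T. ✓
w5: p is T, ◇p is T. ✓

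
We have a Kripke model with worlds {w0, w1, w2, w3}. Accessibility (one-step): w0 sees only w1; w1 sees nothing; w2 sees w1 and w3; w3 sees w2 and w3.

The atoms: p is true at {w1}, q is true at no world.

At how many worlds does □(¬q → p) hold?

2

w0: successors {w1}; ¬q → p there: w1:T. ✓
w1: no successors, so □(¬q → p) holds vacuously. ✓
w2: successors {w1, w3}; ¬q → p there: w1:T, w3:F. ✗
w3: successors {w2, w3}; ¬q → p there: w2:F, w3:F. ✗
Satisfying worlds: {w0, w1}.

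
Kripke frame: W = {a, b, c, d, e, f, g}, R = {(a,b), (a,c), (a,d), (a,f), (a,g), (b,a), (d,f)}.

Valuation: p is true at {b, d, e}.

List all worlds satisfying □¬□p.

a: successors {b, c, d, f, g}; ¬□p there: b:T, c:F, d:T, f:F, g:F. ✗
b: successors {a}; ¬□p there: a:T. ✓
c: no successors, so □¬□p holds vacuously. ✓
d: successors {f}; ¬□p there: f:F. ✗
e: no successors, so □¬□p holds vacuously. ✓
f: no successors, so □¬□p holds vacuously. ✓
g: no successors, so □¬□p holds vacuously. ✓

{b, c, e, f, g}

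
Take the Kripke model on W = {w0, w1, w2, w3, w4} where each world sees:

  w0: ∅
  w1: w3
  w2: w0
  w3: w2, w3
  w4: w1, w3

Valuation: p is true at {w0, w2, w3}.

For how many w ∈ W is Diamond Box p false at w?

1

w0: no successors, so Diamond Box p fails. ✗
w1: successors {w3}; Box p there: w3:T. ✓
w2: successors {w0}; Box p there: w0:T. ✓
w3: successors {w2, w3}; Box p there: w2:T, w3:T. ✓
w4: successors {w1, w3}; Box p there: w1:T, w3:T. ✓
Satisfying worlds: {w1, w2, w3, w4}.
So Diamond Box p fails at the other 1 world.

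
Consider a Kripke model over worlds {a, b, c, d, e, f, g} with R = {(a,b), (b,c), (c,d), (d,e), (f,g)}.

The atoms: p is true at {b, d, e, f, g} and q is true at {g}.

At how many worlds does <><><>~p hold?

a: successors {b}; <><>~p there: b:F. ✗
b: successors {c}; <><>~p there: c:F. ✗
c: successors {d}; <><>~p there: d:F. ✗
d: successors {e}; <><>~p there: e:F. ✗
e: no successors, so <><><>~p fails. ✗
f: successors {g}; <><>~p there: g:F. ✗
g: no successors, so <><><>~p fails. ✗
Satisfying worlds: ∅.

0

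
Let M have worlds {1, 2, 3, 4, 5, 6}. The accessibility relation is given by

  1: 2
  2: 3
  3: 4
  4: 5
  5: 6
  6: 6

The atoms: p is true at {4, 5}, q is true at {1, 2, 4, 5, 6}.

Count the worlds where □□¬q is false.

1: successors {2}; □¬q there: 2:T. ✓
2: successors {3}; □¬q there: 3:F. ✗
3: successors {4}; □¬q there: 4:F. ✗
4: successors {5}; □¬q there: 5:F. ✗
5: successors {6}; □¬q there: 6:F. ✗
6: successors {6}; □¬q there: 6:F. ✗
Satisfying worlds: {1}.
So □□¬q fails at the other 5 worlds.

5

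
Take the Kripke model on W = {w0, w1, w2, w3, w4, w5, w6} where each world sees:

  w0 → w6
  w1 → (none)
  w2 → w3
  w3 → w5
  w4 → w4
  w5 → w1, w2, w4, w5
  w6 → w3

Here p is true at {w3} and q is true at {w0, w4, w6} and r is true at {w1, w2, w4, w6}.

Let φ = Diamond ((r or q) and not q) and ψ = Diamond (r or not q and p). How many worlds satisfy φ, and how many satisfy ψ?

1 and 5

For Diamond ((r or q) and not q):
w0: successors {w6}; (r or q) and not q there: w6:F. ✗
w1: no successors, so Diamond ((r or q) and not q) fails. ✗
w2: successors {w3}; (r or q) and not q there: w3:F. ✗
w3: successors {w5}; (r or q) and not q there: w5:F. ✗
w4: successors {w4}; (r or q) and not q there: w4:F. ✗
w5: successors {w1, w2, w4, w5}; (r or q) and not q there: w1:T, w2:T, w4:F, w5:F. ✓
w6: successors {w3}; (r or q) and not q there: w3:F. ✗
— 1 world.
For Diamond (r or not q and p):
w0: successors {w6}; r or not q and p there: w6:T. ✓
w1: no successors, so Diamond (r or not q and p) fails. ✗
w2: successors {w3}; r or not q and p there: w3:T. ✓
w3: successors {w5}; r or not q and p there: w5:F. ✗
w4: successors {w4}; r or not q and p there: w4:T. ✓
w5: successors {w1, w2, w4, w5}; r or not q and p there: w1:T, w2:T, w4:T, w5:F. ✓
w6: successors {w3}; r or not q and p there: w3:T. ✓
— 5 worlds.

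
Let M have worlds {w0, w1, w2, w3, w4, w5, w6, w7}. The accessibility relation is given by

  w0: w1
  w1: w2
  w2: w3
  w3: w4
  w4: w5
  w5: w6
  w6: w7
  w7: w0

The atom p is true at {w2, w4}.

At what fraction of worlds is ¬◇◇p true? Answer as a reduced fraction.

3/4

w0: ◇◇p is T. ✗
w1: ◇◇p is F. ✓
w2: ◇◇p is T. ✗
w3: ◇◇p is F. ✓
w4: ◇◇p is F. ✓
w5: ◇◇p is F. ✓
w6: ◇◇p is F. ✓
w7: ◇◇p is F. ✓
That's 6 of 8 worlds, so 6/8 = 3/4.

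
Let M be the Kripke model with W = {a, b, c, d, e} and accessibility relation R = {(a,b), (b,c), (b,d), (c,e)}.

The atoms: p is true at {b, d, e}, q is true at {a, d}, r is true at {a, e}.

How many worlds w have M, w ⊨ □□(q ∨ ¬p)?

a: successors {b}; □(q ∨ ¬p) there: b:T. ✓
b: successors {c, d}; □(q ∨ ¬p) there: c:F, d:T. ✗
c: successors {e}; □(q ∨ ¬p) there: e:T. ✓
d: no successors, so □□(q ∨ ¬p) holds vacuously. ✓
e: no successors, so □□(q ∨ ¬p) holds vacuously. ✓
Satisfying worlds: {a, c, d, e}.

4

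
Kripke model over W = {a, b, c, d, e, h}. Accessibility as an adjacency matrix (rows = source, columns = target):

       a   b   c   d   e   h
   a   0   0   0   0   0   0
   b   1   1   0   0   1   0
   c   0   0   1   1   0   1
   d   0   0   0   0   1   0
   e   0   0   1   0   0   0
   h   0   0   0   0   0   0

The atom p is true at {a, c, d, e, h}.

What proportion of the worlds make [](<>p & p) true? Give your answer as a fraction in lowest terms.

2/3

a: no successors, so [](<>p & p) holds vacuously. ✓
b: successors {a, b, e}; <>p & p there: a:F, b:F, e:T. ✗
c: successors {c, d, h}; <>p & p there: c:T, d:T, h:F. ✗
d: successors {e}; <>p & p there: e:T. ✓
e: successors {c}; <>p & p there: c:T. ✓
h: no successors, so [](<>p & p) holds vacuously. ✓
That's 4 of 6 worlds, so 4/6 = 2/3.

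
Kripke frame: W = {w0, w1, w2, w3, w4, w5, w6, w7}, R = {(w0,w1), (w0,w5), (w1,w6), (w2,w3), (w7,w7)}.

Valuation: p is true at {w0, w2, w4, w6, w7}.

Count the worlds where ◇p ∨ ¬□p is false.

w0: ◇p is F, ¬□p is T. ✓
w1: ◇p is T, ¬□p is F. ✓
w2: ◇p is F, ¬□p is T. ✓
w3: ◇p is F, ¬□p is F. ✗
w4: ◇p is F, ¬□p is F. ✗
w5: ◇p is F, ¬□p is F. ✗
w6: ◇p is F, ¬□p is F. ✗
w7: ◇p is T, ¬□p is F. ✓
Satisfying worlds: {w0, w1, w2, w7}.
So ◇p ∨ ¬□p fails at the other 4 worlds.

4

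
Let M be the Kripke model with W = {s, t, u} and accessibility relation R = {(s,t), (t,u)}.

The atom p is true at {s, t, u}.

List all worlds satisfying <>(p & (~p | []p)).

s: successors {t}; p & (~p | []p) there: t:T. ✓
t: successors {u}; p & (~p | []p) there: u:T. ✓
u: no successors, so <>(p & (~p | []p)) fails. ✗

{s, t}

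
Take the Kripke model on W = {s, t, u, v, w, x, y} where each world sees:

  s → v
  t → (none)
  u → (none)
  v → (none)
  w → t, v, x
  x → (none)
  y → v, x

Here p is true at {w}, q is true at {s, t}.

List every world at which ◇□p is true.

{s, w, y}

s: successors {v}; □p there: v:T. ✓
t: no successors, so ◇□p fails. ✗
u: no successors, so ◇□p fails. ✗
v: no successors, so ◇□p fails. ✗
w: successors {t, v, x}; □p there: t:T, v:T, x:T. ✓
x: no successors, so ◇□p fails. ✗
y: successors {v, x}; □p there: v:T, x:T. ✓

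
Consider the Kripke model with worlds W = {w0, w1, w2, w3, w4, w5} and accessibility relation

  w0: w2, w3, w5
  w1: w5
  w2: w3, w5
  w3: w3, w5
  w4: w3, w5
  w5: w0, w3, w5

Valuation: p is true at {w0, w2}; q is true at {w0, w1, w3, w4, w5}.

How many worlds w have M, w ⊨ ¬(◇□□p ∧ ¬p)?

w0: ◇□□p ∧ ¬p is F. ✓
w1: ◇□□p ∧ ¬p is F. ✓
w2: ◇□□p ∧ ¬p is F. ✓
w3: ◇□□p ∧ ¬p is F. ✓
w4: ◇□□p ∧ ¬p is F. ✓
w5: ◇□□p ∧ ¬p is F. ✓
Satisfying worlds: {w0, w1, w2, w3, w4, w5}.

6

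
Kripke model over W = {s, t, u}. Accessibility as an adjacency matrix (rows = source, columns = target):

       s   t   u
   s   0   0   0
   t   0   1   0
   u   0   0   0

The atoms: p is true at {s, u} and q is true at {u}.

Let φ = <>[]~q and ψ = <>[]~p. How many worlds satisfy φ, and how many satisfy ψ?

For <>[]~q:
s: no successors, so <>[]~q fails. ✗
t: successors {t}; []~q there: t:T. ✓
u: no successors, so <>[]~q fails. ✗
— 1 world.
For <>[]~p:
s: no successors, so <>[]~p fails. ✗
t: successors {t}; []~p there: t:T. ✓
u: no successors, so <>[]~p fails. ✗
— 1 world.

1 and 1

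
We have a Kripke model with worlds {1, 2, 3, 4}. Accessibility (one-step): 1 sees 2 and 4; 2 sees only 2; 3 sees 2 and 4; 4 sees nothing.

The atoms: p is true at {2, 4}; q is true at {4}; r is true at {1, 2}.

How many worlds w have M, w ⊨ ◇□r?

3

1: successors {2, 4}; □r there: 2:T, 4:T. ✓
2: successors {2}; □r there: 2:T. ✓
3: successors {2, 4}; □r there: 2:T, 4:T. ✓
4: no successors, so ◇□r fails. ✗
Satisfying worlds: {1, 2, 3}.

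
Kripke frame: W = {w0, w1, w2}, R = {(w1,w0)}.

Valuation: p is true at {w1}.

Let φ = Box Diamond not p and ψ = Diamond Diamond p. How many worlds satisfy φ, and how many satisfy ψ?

2 and 0

For Box Diamond not p:
w0: no successors, so Box Diamond not p holds vacuously. ✓
w1: successors {w0}; Diamond not p there: w0:F. ✗
w2: no successors, so Box Diamond not p holds vacuously. ✓
— 2 worlds.
For Diamond Diamond p:
w0: no successors, so Diamond Diamond p fails. ✗
w1: successors {w0}; Diamond p there: w0:F. ✗
w2: no successors, so Diamond Diamond p fails. ✗
— 0 worlds.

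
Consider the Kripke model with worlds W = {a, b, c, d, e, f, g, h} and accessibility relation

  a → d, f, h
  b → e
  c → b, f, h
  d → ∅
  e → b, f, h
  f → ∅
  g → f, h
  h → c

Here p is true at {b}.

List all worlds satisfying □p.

{d, f}

a: successors {d, f, h}; p there: d:F, f:F, h:F. ✗
b: successors {e}; p there: e:F. ✗
c: successors {b, f, h}; p there: b:T, f:F, h:F. ✗
d: no successors, so □p holds vacuously. ✓
e: successors {b, f, h}; p there: b:T, f:F, h:F. ✗
f: no successors, so □p holds vacuously. ✓
g: successors {f, h}; p there: f:F, h:F. ✗
h: successors {c}; p there: c:F. ✗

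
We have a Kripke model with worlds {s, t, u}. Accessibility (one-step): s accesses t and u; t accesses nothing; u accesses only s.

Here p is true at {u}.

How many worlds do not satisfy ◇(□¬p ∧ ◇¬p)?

s: successors {t, u}; □¬p ∧ ◇¬p there: t:F, u:T. ✓
t: no successors, so ◇(□¬p ∧ ◇¬p) fails. ✗
u: successors {s}; □¬p ∧ ◇¬p there: s:F. ✗
Satisfying worlds: {s}.
So ◇(□¬p ∧ ◇¬p) fails at the other 2 worlds.

2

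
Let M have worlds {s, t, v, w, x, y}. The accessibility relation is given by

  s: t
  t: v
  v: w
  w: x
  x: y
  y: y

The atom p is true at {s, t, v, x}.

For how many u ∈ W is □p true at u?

s: successors {t}; p there: t:T. ✓
t: successors {v}; p there: v:T. ✓
v: successors {w}; p there: w:F. ✗
w: successors {x}; p there: x:T. ✓
x: successors {y}; p there: y:F. ✗
y: successors {y}; p there: y:F. ✗
Satisfying worlds: {s, t, w}.

3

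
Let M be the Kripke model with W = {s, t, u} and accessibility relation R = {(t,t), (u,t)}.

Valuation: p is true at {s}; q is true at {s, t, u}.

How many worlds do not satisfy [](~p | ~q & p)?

0

s: no successors, so [](~p | ~q & p) holds vacuously. ✓
t: successors {t}; ~p | ~q & p there: t:T. ✓
u: successors {t}; ~p | ~q & p there: t:T. ✓
Satisfying worlds: {s, t, u}.
So [](~p | ~q & p) fails at the other 0 worlds.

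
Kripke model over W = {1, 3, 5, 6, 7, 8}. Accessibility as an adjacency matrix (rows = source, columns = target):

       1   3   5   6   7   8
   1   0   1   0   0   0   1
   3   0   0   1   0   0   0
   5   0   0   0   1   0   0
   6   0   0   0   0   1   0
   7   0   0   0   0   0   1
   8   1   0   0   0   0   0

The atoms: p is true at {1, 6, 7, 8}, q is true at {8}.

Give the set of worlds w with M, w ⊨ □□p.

{3, 5, 6, 7}

1: successors {3, 8}; □p there: 3:F, 8:T. ✗
3: successors {5}; □p there: 5:T. ✓
5: successors {6}; □p there: 6:T. ✓
6: successors {7}; □p there: 7:T. ✓
7: successors {8}; □p there: 8:T. ✓
8: successors {1}; □p there: 1:F. ✗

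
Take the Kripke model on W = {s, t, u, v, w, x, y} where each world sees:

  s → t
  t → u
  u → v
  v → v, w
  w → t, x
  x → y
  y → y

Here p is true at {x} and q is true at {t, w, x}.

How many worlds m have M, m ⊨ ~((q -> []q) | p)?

1

s: (q -> []q) | p is T. ✗
t: (q -> []q) | p is F. ✓
u: (q -> []q) | p is T. ✗
v: (q -> []q) | p is T. ✗
w: (q -> []q) | p is T. ✗
x: (q -> []q) | p is T. ✗
y: (q -> []q) | p is T. ✗
Satisfying worlds: {t}.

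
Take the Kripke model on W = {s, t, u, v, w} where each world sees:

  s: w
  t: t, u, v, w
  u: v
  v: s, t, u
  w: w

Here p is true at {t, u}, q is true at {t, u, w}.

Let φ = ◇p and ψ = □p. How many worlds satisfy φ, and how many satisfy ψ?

2 and 0

For ◇p:
s: successors {w}; p there: w:F. ✗
t: successors {t, u, v, w}; p there: t:T, u:T, v:F, w:F. ✓
u: successors {v}; p there: v:F. ✗
v: successors {s, t, u}; p there: s:F, t:T, u:T. ✓
w: successors {w}; p there: w:F. ✗
— 2 worlds.
For □p:
s: successors {w}; p there: w:F. ✗
t: successors {t, u, v, w}; p there: t:T, u:T, v:F, w:F. ✗
u: successors {v}; p there: v:F. ✗
v: successors {s, t, u}; p there: s:F, t:T, u:T. ✗
w: successors {w}; p there: w:F. ✗
— 0 worlds.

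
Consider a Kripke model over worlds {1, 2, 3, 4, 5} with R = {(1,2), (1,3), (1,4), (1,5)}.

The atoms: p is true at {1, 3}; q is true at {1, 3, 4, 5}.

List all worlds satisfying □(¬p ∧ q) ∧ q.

1: □(¬p ∧ q) is F, q is T. ✗
2: □(¬p ∧ q) is T, q is F. ✗
3: □(¬p ∧ q) is T, q is T. ✓
4: □(¬p ∧ q) is T, q is T. ✓
5: □(¬p ∧ q) is T, q is T. ✓

{3, 4, 5}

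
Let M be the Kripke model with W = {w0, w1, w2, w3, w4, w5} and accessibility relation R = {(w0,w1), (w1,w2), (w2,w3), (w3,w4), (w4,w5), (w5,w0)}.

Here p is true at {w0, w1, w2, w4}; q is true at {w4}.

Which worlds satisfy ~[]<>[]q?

{w0, w2, w3, w4, w5}

w0: []<>[]q is F. ✓
w1: []<>[]q is T. ✗
w2: []<>[]q is F. ✓
w3: []<>[]q is F. ✓
w4: []<>[]q is F. ✓
w5: []<>[]q is F. ✓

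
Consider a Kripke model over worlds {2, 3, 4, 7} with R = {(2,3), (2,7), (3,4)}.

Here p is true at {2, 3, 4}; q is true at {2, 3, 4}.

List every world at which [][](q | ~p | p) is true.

{2, 3, 4, 7}

2: successors {3, 7}; [](q | ~p | p) there: 3:T, 7:T. ✓
3: successors {4}; [](q | ~p | p) there: 4:T. ✓
4: no successors, so [][](q | ~p | p) holds vacuously. ✓
7: no successors, so [][](q | ~p | p) holds vacuously. ✓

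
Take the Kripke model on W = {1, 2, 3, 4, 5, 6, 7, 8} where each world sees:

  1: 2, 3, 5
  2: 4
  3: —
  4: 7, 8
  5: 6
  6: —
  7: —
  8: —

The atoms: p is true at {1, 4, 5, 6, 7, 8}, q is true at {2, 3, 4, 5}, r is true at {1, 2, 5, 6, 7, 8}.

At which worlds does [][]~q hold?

1: successors {2, 3, 5}; []~q there: 2:F, 3:T, 5:T. ✗
2: successors {4}; []~q there: 4:T. ✓
3: no successors, so [][]~q holds vacuously. ✓
4: successors {7, 8}; []~q there: 7:T, 8:T. ✓
5: successors {6}; []~q there: 6:T. ✓
6: no successors, so [][]~q holds vacuously. ✓
7: no successors, so [][]~q holds vacuously. ✓
8: no successors, so [][]~q holds vacuously. ✓

{2, 3, 4, 5, 6, 7, 8}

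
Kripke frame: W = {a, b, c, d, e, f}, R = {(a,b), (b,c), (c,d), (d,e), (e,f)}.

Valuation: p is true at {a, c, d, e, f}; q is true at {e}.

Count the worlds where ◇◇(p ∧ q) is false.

a: successors {b}; ◇(p ∧ q) there: b:F. ✗
b: successors {c}; ◇(p ∧ q) there: c:F. ✗
c: successors {d}; ◇(p ∧ q) there: d:T. ✓
d: successors {e}; ◇(p ∧ q) there: e:F. ✗
e: successors {f}; ◇(p ∧ q) there: f:F. ✗
f: no successors, so ◇◇(p ∧ q) fails. ✗
Satisfying worlds: {c}.
So ◇◇(p ∧ q) fails at the other 5 worlds.

5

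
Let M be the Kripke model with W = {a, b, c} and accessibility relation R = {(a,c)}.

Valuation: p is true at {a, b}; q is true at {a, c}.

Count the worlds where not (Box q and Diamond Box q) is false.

1

a: Box q and Diamond Box q is T. ✗
b: Box q and Diamond Box q is F. ✓
c: Box q and Diamond Box q is F. ✓
Satisfying worlds: {b, c}.
So not (Box q and Diamond Box q) fails at the other 1 world.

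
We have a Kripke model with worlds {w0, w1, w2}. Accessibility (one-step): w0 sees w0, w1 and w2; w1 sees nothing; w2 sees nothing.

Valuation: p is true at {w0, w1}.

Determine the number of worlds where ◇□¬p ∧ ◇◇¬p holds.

1

w0: ◇□¬p is T, ◇◇¬p is T. ✓
w1: ◇□¬p is F, ◇◇¬p is F. ✗
w2: ◇□¬p is F, ◇◇¬p is F. ✗
Satisfying worlds: {w0}.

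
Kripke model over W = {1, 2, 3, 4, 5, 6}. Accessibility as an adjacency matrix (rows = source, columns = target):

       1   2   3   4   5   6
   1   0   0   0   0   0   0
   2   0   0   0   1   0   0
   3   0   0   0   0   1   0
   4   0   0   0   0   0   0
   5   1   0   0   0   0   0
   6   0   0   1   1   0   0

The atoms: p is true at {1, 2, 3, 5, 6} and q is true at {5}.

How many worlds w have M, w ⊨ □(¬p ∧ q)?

1: no successors, so □(¬p ∧ q) holds vacuously. ✓
2: successors {4}; ¬p ∧ q there: 4:F. ✗
3: successors {5}; ¬p ∧ q there: 5:F. ✗
4: no successors, so □(¬p ∧ q) holds vacuously. ✓
5: successors {1}; ¬p ∧ q there: 1:F. ✗
6: successors {3, 4}; ¬p ∧ q there: 3:F, 4:F. ✗
Satisfying worlds: {1, 4}.

2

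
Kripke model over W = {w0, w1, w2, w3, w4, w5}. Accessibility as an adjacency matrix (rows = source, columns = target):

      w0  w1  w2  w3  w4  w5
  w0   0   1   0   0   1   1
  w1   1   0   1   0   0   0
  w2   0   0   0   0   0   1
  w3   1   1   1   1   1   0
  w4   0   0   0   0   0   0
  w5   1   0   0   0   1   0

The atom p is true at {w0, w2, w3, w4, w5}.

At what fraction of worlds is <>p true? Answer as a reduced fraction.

w0: successors {w1, w4, w5}; p there: w1:F, w4:T, w5:T. ✓
w1: successors {w0, w2}; p there: w0:T, w2:T. ✓
w2: successors {w5}; p there: w5:T. ✓
w3: successors {w0, w1, w2, w3, w4}; p there: w0:T, w1:F, w2:T, w3:T, w4:T. ✓
w4: no successors, so <>p fails. ✗
w5: successors {w0, w4}; p there: w0:T, w4:T. ✓
That's 5 of 6 worlds, so 5/6.

5/6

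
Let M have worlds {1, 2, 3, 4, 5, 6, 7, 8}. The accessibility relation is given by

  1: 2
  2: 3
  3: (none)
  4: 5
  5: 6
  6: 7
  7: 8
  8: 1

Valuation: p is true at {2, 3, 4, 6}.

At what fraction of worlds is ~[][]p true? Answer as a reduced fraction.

1: [][]p is T. ✗
2: [][]p is T. ✗
3: [][]p is T. ✗
4: [][]p is T. ✗
5: [][]p is F. ✓
6: [][]p is F. ✓
7: [][]p is F. ✓
8: [][]p is T. ✗
That's 3 of 8 worlds, so 3/8.

3/8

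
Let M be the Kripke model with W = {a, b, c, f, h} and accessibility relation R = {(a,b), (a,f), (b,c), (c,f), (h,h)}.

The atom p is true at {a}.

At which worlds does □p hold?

a: successors {b, f}; p there: b:F, f:F. ✗
b: successors {c}; p there: c:F. ✗
c: successors {f}; p there: f:F. ✗
f: no successors, so □p holds vacuously. ✓
h: successors {h}; p there: h:F. ✗

{f}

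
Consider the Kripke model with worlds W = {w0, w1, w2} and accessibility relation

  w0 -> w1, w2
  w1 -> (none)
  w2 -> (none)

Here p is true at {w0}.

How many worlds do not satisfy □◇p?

w0: successors {w1, w2}; ◇p there: w1:F, w2:F. ✗
w1: no successors, so □◇p holds vacuously. ✓
w2: no successors, so □◇p holds vacuously. ✓
Satisfying worlds: {w1, w2}.
So □◇p fails at the other 1 world.

1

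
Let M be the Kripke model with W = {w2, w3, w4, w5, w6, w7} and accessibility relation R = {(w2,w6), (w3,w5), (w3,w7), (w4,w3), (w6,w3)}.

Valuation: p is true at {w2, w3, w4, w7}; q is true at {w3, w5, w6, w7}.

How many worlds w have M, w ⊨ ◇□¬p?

1

w2: successors {w6}; □¬p there: w6:F. ✗
w3: successors {w5, w7}; □¬p there: w5:T, w7:T. ✓
w4: successors {w3}; □¬p there: w3:F. ✗
w5: no successors, so ◇□¬p fails. ✗
w6: successors {w3}; □¬p there: w3:F. ✗
w7: no successors, so ◇□¬p fails. ✗
Satisfying worlds: {w3}.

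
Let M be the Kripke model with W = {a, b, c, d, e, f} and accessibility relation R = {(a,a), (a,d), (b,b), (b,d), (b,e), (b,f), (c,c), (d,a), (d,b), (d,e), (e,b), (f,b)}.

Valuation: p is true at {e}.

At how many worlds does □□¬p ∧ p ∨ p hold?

a: □□¬p ∧ p is F, p is F. ✗
b: □□¬p ∧ p is F, p is F. ✗
c: □□¬p ∧ p is F, p is F. ✗
d: □□¬p ∧ p is F, p is F. ✗
e: □□¬p ∧ p is F, p is T. ✓
f: □□¬p ∧ p is F, p is F. ✗
Satisfying worlds: {e}.

1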